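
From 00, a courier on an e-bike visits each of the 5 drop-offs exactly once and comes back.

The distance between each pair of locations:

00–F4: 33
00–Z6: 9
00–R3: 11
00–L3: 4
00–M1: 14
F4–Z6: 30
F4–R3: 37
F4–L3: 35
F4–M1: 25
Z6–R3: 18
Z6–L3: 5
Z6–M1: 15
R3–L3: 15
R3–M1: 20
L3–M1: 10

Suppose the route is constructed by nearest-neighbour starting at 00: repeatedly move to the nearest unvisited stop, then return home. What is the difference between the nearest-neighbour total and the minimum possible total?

19 longer than the optimal tour.

From 00: L3=4, Z6=9, R3=11, M1=14, F4=33 → choose L3 (4).
From L3: Z6=5, M1=10, R3=15, F4=35 → choose Z6 (5).
From Z6: M1=15, R3=18, F4=30 → choose M1 (15).
From M1: R3=20, F4=25 → choose R3 (20).
From R3: F4=37 → choose F4 (37).
NN route 00 → L3 → Z6 → M1 → R3 → F4 → 00 costs 114.
Optimal: 00 → R3 → M1 → F4 → Z6 → L3 → 00 costs 95 (by enumerating all 60 distinct tours).
Excess = 114 − 95 = 19.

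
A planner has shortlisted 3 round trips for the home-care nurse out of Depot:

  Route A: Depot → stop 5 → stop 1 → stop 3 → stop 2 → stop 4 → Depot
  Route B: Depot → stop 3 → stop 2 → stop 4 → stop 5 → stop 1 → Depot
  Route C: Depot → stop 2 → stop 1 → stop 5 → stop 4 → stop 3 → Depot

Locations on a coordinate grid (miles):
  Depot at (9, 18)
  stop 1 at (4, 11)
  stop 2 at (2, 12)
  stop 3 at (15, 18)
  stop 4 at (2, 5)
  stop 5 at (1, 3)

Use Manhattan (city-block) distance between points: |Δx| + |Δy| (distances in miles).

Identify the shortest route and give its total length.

58 miles — Route B is the shortest.

Route A: 23 + 11 + 18 + 19 + 7 + 20 = 98
Route B: 6 + 19 + 7 + 3 + 11 + 12 = 58
Route C: 13 + 3 + 11 + 3 + 26 + 6 = 62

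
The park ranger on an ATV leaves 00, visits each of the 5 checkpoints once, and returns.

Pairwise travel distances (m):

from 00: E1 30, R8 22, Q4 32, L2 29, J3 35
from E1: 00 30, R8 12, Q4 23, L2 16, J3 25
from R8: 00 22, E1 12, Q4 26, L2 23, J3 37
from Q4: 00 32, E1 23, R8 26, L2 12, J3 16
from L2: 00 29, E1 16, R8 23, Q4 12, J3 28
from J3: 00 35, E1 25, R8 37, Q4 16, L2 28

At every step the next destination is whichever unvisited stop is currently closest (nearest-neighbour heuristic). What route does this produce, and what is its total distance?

From 00: distances to unvisited — R8=22, L2=29, E1=30, Q4=32, J3=35. Nearest is R8 (22).
From R8: distances to unvisited — E1=12, L2=23, Q4=26, J3=37. Nearest is E1 (12).
From E1: distances to unvisited — L2=16, Q4=23, J3=25. Nearest is L2 (16).
From L2: distances to unvisited — Q4=12, J3=28. Nearest is Q4 (12).
From Q4: distances to unvisited — J3=16. Nearest is J3 (16).
Return J3→00: 35.
Total = 22 + 12 + 16 + 12 + 16 + 35 = 113.

113 m along 00 → R8 → E1 → L2 → Q4 → J3 → 00.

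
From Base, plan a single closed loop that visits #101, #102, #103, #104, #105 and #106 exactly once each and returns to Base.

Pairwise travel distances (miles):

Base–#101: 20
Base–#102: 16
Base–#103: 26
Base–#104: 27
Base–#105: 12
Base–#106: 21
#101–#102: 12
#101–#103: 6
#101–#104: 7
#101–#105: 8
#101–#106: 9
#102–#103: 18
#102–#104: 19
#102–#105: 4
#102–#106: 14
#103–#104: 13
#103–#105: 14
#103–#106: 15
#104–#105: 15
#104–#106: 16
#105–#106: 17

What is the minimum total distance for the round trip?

Shortest round trip = 84 miles.

There are 360 distinct closed tours to check (reversals are equivalent).
Base-#101-#102-#103-#104-#105-#106-Base: 20+12+18+13+15+17+21 = 116
Base-#101-#102-#103-#104-#106-#105-Base: 20+12+18+13+16+17+12 = 108
Base-#101-#102-#103-#105-#104-#106-Base: 20+12+18+14+15+16+21 = 116
Base-#101-#102-#103-#105-#106-#104-Base: 20+12+18+14+17+16+27 = 124
Base-#101-#102-#103-#106-#104-#105-Base: 20+12+18+15+16+15+12 = 108
Base-#101-#102-#103-#106-#105-#104-Base: 20+12+18+15+17+15+27 = 124
Base-#101-#102-#104-#103-#105-#106-Base: 20+12+19+13+14+17+21 = 116
Base-#101-#102-#104-#103-#106-#105-Base: 20+12+19+13+15+17+12 = 108
… (352 more)
Base-#102-#105-#101-#103-#104-#106-Base: 16+4+8+6+13+16+21 = 84  ← best
The minimum is 84.
One optimal route: Base → #102 → #105 → #101 → #103 → #104 → #106 → Base (or its reverse).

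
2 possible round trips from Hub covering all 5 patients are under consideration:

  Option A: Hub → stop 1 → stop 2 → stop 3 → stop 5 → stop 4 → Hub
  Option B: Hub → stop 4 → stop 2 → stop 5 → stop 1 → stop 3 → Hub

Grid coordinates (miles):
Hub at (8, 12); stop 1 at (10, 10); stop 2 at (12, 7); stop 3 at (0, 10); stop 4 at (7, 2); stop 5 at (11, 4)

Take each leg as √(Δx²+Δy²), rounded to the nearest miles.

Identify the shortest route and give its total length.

44 miles — Option B is the shortest.

Option A: 3 + 4 + 12 + 13 + 4 + 10 = 46
Option B: 10 + 7 + 3 + 6 + 10 + 8 = 44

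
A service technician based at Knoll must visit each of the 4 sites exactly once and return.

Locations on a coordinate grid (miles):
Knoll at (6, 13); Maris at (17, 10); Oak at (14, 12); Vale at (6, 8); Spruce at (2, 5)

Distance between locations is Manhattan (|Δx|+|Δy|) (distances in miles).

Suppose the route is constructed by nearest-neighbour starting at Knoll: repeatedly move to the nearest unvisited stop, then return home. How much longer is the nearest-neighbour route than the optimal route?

Knoll: Vale=5, Oak=9, Spruce=12, Maris=14 ⇒ Vale
Vale: Spruce=7, Oak=12, Maris=13 ⇒ Spruce
Spruce: Oak=19, Maris=20 ⇒ Oak
Oak: Maris=5 ⇒ Maris
NN route Knoll → Vale → Spruce → Oak → Maris → Knoll costs 50.
Optimal: Knoll → Oak → Maris → Vale → Spruce → Knoll costs 46 (by enumerating all 12 distinct tours).
Excess = 50 − 46 = 4.

Excess over optimum: 4 miles.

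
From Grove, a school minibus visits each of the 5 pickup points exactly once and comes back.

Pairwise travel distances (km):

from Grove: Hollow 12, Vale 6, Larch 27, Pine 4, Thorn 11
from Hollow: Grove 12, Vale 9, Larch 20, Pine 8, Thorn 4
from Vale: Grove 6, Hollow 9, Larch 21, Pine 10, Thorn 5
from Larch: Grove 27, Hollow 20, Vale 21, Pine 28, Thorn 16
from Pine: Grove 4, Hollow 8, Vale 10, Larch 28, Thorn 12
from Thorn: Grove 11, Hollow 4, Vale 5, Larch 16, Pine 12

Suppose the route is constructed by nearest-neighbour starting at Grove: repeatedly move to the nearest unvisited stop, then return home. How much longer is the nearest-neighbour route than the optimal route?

The nearest-neighbour route is 10 km longer than optimal.

From Grove: Pine=4, Vale=6, Thorn=11, Hollow=12, Larch=27 → choose Pine (4).
From Pine: Hollow=8, Vale=10, Thorn=12, Larch=28 → choose Hollow (8).
From Hollow: Thorn=4, Vale=9, Larch=20 → choose Thorn (4).
From Thorn: Vale=5, Larch=16 → choose Vale (5).
From Vale: Larch=21 → choose Larch (21).
NN route Grove → Pine → Hollow → Thorn → Vale → Larch → Grove costs 69.
Optimal: Grove → Vale → Larch → Thorn → Hollow → Pine → Grove costs 59 (by enumerating all 60 distinct tours).
Excess = 69 − 59 = 10.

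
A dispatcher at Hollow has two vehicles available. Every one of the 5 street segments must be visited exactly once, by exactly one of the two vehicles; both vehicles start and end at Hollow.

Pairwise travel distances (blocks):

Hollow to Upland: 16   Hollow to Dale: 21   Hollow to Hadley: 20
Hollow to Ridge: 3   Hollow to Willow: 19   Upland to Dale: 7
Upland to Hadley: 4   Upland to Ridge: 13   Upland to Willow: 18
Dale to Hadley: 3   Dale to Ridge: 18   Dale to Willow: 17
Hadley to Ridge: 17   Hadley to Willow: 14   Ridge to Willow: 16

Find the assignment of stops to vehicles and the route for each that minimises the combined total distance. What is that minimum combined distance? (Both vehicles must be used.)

Minimum combined distance: 65 blocks.

Try each way of splitting the stops between the two vehicles (each non-empty) and, for each split, find the best tour for each vehicle:
  {Upland} + {Dale, Hadley, Ridge, Willow}: 32 + 57 = 89
  {Dale} + {Upland, Hadley, Ridge, Willow}: 42 + 53 = 95
  {Upland, Dale} + {Hadley, Ridge, Willow}: 44 + 53 = 97
  {Hadley} + {Upland, Dale, Ridge, Willow}: 40 + 59 = 99
  {Upland, Hadley} + {Dale, Ridge, Willow}: 40 + 57 = 97
  {Dale, Hadley} + {Upland, Ridge, Willow}: 44 + 53 = 97
  … (15 splits in total)
  {Ridge} + {Upland, Dale, Hadley, Willow}: 6 + 59 = 65  ← best
Best: vehicle 1 Hollow → Ridge → Hollow = 6; vehicle 2 Hollow → Upland → Dale → Hadley → Willow → Hollow = 59; combined 65.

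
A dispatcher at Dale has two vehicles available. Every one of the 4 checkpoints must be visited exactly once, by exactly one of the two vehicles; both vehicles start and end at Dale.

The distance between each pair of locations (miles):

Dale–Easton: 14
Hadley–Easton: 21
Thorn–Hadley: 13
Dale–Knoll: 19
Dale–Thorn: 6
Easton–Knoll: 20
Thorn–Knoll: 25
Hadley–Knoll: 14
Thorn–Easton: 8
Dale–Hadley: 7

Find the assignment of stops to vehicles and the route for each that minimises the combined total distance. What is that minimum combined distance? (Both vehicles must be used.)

Minimum combined distance: 67 miles.

Check every non-empty split of the stops between the two vehicles; for each half take its own optimal tour:
  {Thorn} + {Hadley, Easton, Knoll}: 12 + 55 = 67
  {Hadley} + {Thorn, Easton, Knoll}: 14 + 53 = 67
  {Thorn, Hadley} + {Easton, Knoll}: 26 + 53 = 79
  {Easton} + {Thorn, Hadley, Knoll}: 28 + 52 = 80
  {Thorn, Easton} + {Hadley, Knoll}: 28 + 40 = 68
  {Hadley, Easton} + {Thorn, Knoll}: 42 + 50 = 92
  … (7 splits in total)
Best: vehicle 1 Dale → Thorn → Dale = 12; vehicle 2 Dale → Hadley → Knoll → Easton → Dale = 55; combined 67.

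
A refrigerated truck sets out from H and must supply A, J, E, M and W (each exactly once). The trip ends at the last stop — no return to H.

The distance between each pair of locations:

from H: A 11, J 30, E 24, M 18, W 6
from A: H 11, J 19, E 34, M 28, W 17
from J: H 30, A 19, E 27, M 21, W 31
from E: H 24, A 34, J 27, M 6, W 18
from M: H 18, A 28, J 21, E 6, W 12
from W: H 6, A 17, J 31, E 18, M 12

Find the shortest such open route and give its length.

Shortest open route: 69.

There are 5! = 120 possible orderings.
H - A - J - E - M - W: 11+19+27+6+12 = 75
H - A - J - E - W - M: 11+19+27+18+12 = 87
H - A - J - M - E - W: 11+19+21+6+18 = 75
H - A - J - M - W - E: 11+19+21+12+18 = 81
H - A - J - W - E - M: 11+19+31+18+6 = 85
H - A - J - W - M - E: 11+19+31+12+6 = 79
H - A - E - J - M - W: 11+34+27+21+12 = 105
H - A - E - J - W - M: 11+34+27+31+12 = 115
H - A - E - M - J - W: 11+34+6+21+31 = 103
H - A - E - M - W - J: 11+34+6+12+31 = 94
H - A - E - W - J - M: 11+34+18+31+21 = 115
H - A - E - W - M - J: 11+34+18+12+21 = 96
H - A - M - J - E - W: 11+28+21+27+18 = 105
H - A - M - J - W - E: 11+28+21+31+18 = 109
… (106 more)
H - W - A - J - M - E: 6+17+19+21+6 = 69  ← best
The minimum is 69.
One shortest path: H → W → A → J → M → E.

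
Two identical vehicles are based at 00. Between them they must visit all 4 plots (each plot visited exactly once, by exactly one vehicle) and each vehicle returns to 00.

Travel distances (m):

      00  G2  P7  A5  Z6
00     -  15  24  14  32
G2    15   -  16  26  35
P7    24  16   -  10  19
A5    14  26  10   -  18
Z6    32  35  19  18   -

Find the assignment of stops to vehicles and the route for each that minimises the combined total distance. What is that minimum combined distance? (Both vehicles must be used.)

Check every non-empty split of the stops between the two vehicles; for each half take its own optimal tour:
  {G2} + {P7, A5, Z6}: 30 + 75 = 105
  {P7} + {G2, A5, Z6}: 48 + 82 = 130
  {G2, P7} + {A5, Z6}: 55 + 64 = 119
  {A5} + {G2, P7, Z6}: 28 + 82 = 110
  {G2, A5} + {P7, Z6}: 55 + 75 = 130
  {P7, A5} + {G2, Z6}: 48 + 82 = 130
  … (7 splits in total)
Best: vehicle 1 00 → G2 → 00 = 30; vehicle 2 00 → P7 → Z6 → A5 → 00 = 75; combined 105.

105 m — the smallest possible combined total.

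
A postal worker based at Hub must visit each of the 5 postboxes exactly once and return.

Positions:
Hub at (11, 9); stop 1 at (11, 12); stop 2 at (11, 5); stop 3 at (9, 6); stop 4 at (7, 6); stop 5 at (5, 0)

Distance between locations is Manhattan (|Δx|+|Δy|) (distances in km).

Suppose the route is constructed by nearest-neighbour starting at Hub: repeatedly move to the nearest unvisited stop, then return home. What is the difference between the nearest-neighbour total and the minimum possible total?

Hub: stop 1=3, stop 2=4, stop 3=5, stop 4=7, stop 5=15 ⇒ stop 1
stop 1: stop 2=7, stop 3=8, stop 4=10, stop 5=18 ⇒ stop 2
stop 2: stop 3=3, stop 4=5, stop 5=11 ⇒ stop 3
stop 3: stop 4=2, stop 5=10 ⇒ stop 4
stop 4: stop 5=8 ⇒ stop 5
NN route Hub → stop 1 → stop 2 → stop 3 → stop 4 → stop 5 → Hub costs 38.
Optimal: Hub → stop 1 → stop 2 → stop 5 → stop 4 → stop 3 → Hub costs 36 (by enumerating all 60 distinct tours).
Excess = 38 − 36 = 2.

The nearest-neighbour route is 2 km longer than optimal.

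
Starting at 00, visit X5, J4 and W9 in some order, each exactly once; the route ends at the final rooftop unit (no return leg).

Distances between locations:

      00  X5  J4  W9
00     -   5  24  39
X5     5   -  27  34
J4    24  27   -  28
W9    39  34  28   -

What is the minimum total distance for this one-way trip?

60 — the minimum one-way total.

There are 3! = 6 possible orderings.
00→X5→J4→W9: 5+27+28 = 60
00→X5→W9→J4: 5+34+28 = 67
00→J4→X5→W9: 24+27+34 = 85
00→J4→W9→X5: 24+28+34 = 86
00→W9→X5→J4: 39+34+27 = 100
00→W9→J4→X5: 39+28+27 = 94
The minimum is 60.
One shortest path: 00 → X5 → J4 → W9.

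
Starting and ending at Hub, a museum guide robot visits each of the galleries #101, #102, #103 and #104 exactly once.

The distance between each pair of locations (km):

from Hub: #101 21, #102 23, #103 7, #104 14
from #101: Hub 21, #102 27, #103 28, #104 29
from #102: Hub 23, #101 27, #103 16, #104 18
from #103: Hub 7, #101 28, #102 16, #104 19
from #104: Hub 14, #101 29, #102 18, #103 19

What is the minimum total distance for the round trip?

There are 12 distinct closed tours to check (reversals are equivalent).
Hub - #101 - #102 - #103 - #104 - Hub: 21+27+16+19+14 = 97
Hub - #101 - #102 - #104 - #103 - Hub: 21+27+18+19+7 = 92
Hub - #101 - #103 - #102 - #104 - Hub: 21+28+16+18+14 = 97
Hub - #101 - #103 - #104 - #102 - Hub: 21+28+19+18+23 = 109
Hub - #101 - #104 - #102 - #103 - Hub: 21+29+18+16+7 = 91
Hub - #101 - #104 - #103 - #102 - Hub: 21+29+19+16+23 = 108
Hub - #102 - #101 - #103 - #104 - Hub: 23+27+28+19+14 = 111
Hub - #102 - #101 - #104 - #103 - Hub: 23+27+29+19+7 = 105
Hub - #102 - #103 - #101 - #104 - Hub: 23+16+28+29+14 = 110
Hub - #102 - #104 - #101 - #103 - Hub: 23+18+29+28+7 = 105
Hub - #103 - #101 - #102 - #104 - Hub: 7+28+27+18+14 = 94
Hub - #103 - #102 - #101 - #104 - Hub: 7+16+27+29+14 = 93
The minimum is 91.
One optimal route: Hub → #101 → #104 → #102 → #103 → Hub (or its reverse).

Shortest round trip = 91 km.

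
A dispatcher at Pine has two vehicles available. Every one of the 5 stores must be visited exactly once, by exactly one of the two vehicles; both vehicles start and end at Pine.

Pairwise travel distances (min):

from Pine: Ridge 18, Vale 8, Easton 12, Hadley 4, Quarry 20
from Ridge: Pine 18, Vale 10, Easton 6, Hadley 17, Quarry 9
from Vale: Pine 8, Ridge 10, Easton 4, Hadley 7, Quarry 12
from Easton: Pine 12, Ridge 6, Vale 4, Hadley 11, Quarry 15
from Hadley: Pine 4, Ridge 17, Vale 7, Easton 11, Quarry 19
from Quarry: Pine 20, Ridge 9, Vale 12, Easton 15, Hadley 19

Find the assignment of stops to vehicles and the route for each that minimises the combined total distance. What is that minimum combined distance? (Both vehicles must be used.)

Try each way of splitting the stops between the two vehicles (each non-empty) and, for each split, find the best tour for each vehicle:
  {Ridge} + {Vale, Easton, Hadley, Quarry}: 36 + 50 = 86
  {Vale} + {Ridge, Easton, Hadley, Quarry}: 16 + 50 = 66
  {Ridge, Vale} + {Easton, Hadley, Quarry}: 36 + 50 = 86
  {Easton} + {Ridge, Vale, Hadley, Quarry}: 24 + 50 = 74
  {Ridge, Easton} + {Vale, Hadley, Quarry}: 36 + 43 = 79
  {Vale, Easton} + {Ridge, Hadley, Quarry}: 24 + 50 = 74
  … (15 splits in total)
  {Hadley} + {Ridge, Vale, Easton, Quarry}: 8 + 47 = 55  ← best
Best: vehicle 1 Pine → Hadley → Pine = 8; vehicle 2 Pine → Vale → Easton → Ridge → Quarry → Pine = 47; combined 55.

Minimum combined distance: 55 min.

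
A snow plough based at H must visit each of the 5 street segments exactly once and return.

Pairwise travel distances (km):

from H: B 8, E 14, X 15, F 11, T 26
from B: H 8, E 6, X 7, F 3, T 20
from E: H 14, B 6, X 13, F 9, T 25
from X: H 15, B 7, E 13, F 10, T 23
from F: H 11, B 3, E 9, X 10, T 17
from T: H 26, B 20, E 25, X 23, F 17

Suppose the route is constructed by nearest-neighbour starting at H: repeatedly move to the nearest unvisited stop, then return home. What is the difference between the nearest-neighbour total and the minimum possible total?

From H: B=8, F=11, E=14, X=15, T=26 → choose B (8).
From B: F=3, E=6, X=7, T=20 → choose F (3).
From F: E=9, X=10, T=17 → choose E (9).
From E: X=13, T=25 → choose X (13).
From X: T=23 → choose T (23).
NN route H → B → F → E → X → T → H costs 82.
Optimal: H → B → E → X → T → F → H costs 78 (by enumerating all 60 distinct tours).
Excess = 82 − 78 = 4.

4 km longer than the optimal tour.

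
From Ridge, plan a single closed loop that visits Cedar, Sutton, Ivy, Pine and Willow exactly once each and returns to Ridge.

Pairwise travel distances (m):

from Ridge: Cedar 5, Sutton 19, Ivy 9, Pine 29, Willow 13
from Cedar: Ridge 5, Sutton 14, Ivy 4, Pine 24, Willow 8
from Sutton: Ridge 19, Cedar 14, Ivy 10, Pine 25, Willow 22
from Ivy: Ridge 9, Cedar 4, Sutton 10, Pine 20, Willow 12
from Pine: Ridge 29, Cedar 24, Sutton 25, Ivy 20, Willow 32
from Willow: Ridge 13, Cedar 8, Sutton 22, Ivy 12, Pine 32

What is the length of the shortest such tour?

With 5 stops there are 5!/2 = 60 distinct round trips (a route and its reverse cost the same).
Ridge → Cedar → Sutton → Ivy → Pine → Willow → Ridge: 5+14+10+20+32+13 = 94
Ridge → Cedar → Sutton → Ivy → Willow → Pine → Ridge: 5+14+10+12+32+29 = 102
Ridge → Cedar → Sutton → Pine → Ivy → Willow → Ridge: 5+14+25+20+12+13 = 89
Ridge → Cedar → Sutton → Pine → Willow → Ivy → Ridge: 5+14+25+32+12+9 = 97
Ridge → Cedar → Sutton → Willow → Ivy → Pine → Ridge: 5+14+22+12+20+29 = 102
Ridge → Cedar → Sutton → Willow → Pine → Ivy → Ridge: 5+14+22+32+20+9 = 102
Ridge → Cedar → Ivy → Sutton → Pine → Willow → Ridge: 5+4+10+25+32+13 = 89
Ridge → Cedar → Ivy → Sutton → Willow → Pine → Ridge: 5+4+10+22+32+29 = 102
Ridge → Cedar → Ivy → Pine → Sutton → Willow → Ridge: 5+4+20+25+22+13 = 89
Ridge → Cedar → Ivy → Pine → Willow → Sutton → Ridge: 5+4+20+32+22+19 = 102
Ridge → Cedar → Ivy → Willow → Sutton → Pine → Ridge: 5+4+12+22+25+29 = 97
Ridge → Cedar → Ivy → Willow → Pine → Sutton → Ridge: 5+4+12+32+25+19 = 97
Ridge → Cedar → Pine → Sutton → Ivy → Willow → Ridge: 5+24+25+10+12+13 = 89
Ridge → Cedar → Pine → Sutton → Willow → Ivy → Ridge: 5+24+25+22+12+9 = 97
… (46 more)
The minimum is 89.
One optimal route: Ridge → Cedar → Sutton → Pine → Ivy → Willow → Ridge (or its reverse).

89 m — the shortest possible round trip.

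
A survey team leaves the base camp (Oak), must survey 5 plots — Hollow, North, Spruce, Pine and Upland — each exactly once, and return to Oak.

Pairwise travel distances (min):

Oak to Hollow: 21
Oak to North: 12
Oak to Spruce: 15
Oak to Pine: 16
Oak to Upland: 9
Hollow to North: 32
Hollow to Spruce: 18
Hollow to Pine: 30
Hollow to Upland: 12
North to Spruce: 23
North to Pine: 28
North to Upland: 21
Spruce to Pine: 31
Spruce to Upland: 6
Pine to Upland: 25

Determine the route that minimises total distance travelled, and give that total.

99 min — the shortest possible round trip.

Oak - Hollow - North - Spruce - Pine - Upland - Oak: 21+32+23+31+25+9 = 141
Oak - Hollow - North - Spruce - Upland - Pine - Oak: 21+32+23+6+25+16 = 123
Oak - Hollow - North - Pine - Spruce - Upland - Oak: 21+32+28+31+6+9 = 127
Oak - Hollow - North - Pine - Upland - Spruce - Oak: 21+32+28+25+6+15 = 127
Oak - Hollow - North - Upland - Spruce - Pine - Oak: 21+32+21+6+31+16 = 127
Oak - Hollow - North - Upland - Pine - Spruce - Oak: 21+32+21+25+31+15 = 145
Oak - Hollow - Spruce - North - Pine - Upland - Oak: 21+18+23+28+25+9 = 124
Oak - Hollow - Spruce - North - Upland - Pine - Oak: 21+18+23+21+25+16 = 124
Oak - Hollow - Spruce - Pine - North - Upland - Oak: 21+18+31+28+21+9 = 128
Oak - Hollow - Spruce - Pine - Upland - North - Oak: 21+18+31+25+21+12 = 128
Oak - Hollow - Spruce - Upland - North - Pine - Oak: 21+18+6+21+28+16 = 110
Oak - Hollow - Spruce - Upland - Pine - North - Oak: 21+18+6+25+28+12 = 110
Oak - Hollow - Pine - North - Spruce - Upland - Oak: 21+30+28+23+6+9 = 117
Oak - Hollow - Pine - North - Upland - Spruce - Oak: 21+30+28+21+6+15 = 121
… (46 more)
Oak - North - Spruce - Upland - Hollow - Pine - Oak: 12+23+6+12+30+16 = 99  ← best
The minimum is 99.
One optimal route: Oak → North → Spruce → Upland → Hollow → Pine → Oak (or its reverse).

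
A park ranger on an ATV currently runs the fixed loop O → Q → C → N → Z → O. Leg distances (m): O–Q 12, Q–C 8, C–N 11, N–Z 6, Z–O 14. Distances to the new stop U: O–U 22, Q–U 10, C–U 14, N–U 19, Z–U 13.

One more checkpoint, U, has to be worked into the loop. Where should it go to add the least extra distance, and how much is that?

Adding 16 m by placing U on the Q–C leg.

Insertion cost between consecutive stops i–j is d(i,U) + d(U,j) − d(i,j):
  between O and Q: 22 + 10 − 12 = 20
  between Q and C: 10 + 14 − 8 = 16
  between C and N: 14 + 19 − 11 = 22
  between N and Z: 19 + 13 − 6 = 26
  between Z and O: 13 + 22 − 14 = 21
Cheapest insertion is between Q and C, adding 16.
New total = 51 + 16 = 67.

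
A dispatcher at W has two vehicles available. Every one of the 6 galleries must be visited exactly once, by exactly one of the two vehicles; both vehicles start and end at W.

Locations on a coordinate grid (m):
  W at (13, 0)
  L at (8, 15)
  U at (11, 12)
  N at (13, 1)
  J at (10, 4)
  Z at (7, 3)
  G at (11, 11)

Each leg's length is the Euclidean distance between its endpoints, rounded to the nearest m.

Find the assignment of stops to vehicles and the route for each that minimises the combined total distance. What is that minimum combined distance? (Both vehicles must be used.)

38 m — the smallest possible combined total.

There are 2^5 − 1 = 31 ways to divide the 6 stops into two non-empty groups. For each, the best each vehicle can do is its own shortest tour through its group:
  {L} + {U, N, J, Z, G}: 32 + 30 = 62
  {U} + {L, N, J, Z, G}: 24 + 36 = 60
  {L, U} + {N, J, Z, G}: 32 + 28 = 60
  {N} + {L, U, J, Z, G}: 2 + 36 = 38
  {L, N} + {U, J, Z, G}: 32 + 30 = 62
  {U, N} + {L, J, Z, G}: 24 + 36 = 60
  … (31 splits in total)
Best: vehicle 1 W → N → W = 2; vehicle 2 W → J → Z → L → U → G → W = 36; combined 38.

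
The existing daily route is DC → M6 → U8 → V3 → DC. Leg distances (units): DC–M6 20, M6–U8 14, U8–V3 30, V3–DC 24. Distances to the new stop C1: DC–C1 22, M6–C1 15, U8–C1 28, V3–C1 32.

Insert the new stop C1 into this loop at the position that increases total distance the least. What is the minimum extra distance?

Minimum extra distance: 17, inserting C1 between DC and M6.

Insertion cost between consecutive stops i–j is d(i,C1) + d(C1,j) − d(i,j):
  between DC and M6: 22 + 15 − 20 = 17
  between M6 and U8: 15 + 28 − 14 = 29
  between U8 and V3: 28 + 32 − 30 = 30
  between V3 and DC: 32 + 22 − 24 = 30
Cheapest insertion is between DC and M6, adding 17.
New total = 88 + 17 = 105.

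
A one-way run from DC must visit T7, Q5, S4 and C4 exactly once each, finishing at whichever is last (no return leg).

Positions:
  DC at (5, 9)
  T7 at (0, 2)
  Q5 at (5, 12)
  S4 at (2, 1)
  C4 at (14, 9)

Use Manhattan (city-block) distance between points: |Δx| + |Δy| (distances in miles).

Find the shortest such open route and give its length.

There are 4! = 24 possible orderings.
DC → T7 → Q5 → S4 → C4: 12+15+14+20 = 61
DC → T7 → Q5 → C4 → S4: 12+15+12+20 = 59
DC → T7 → S4 → Q5 → C4: 12+3+14+12 = 41
DC → T7 → S4 → C4 → Q5: 12+3+20+12 = 47
DC → T7 → C4 → Q5 → S4: 12+21+12+14 = 59
DC → T7 → C4 → S4 → Q5: 12+21+20+14 = 67
DC → Q5 → T7 → S4 → C4: 3+15+3+20 = 41
DC → Q5 → T7 → C4 → S4: 3+15+21+20 = 59
DC → Q5 → S4 → T7 → C4: 3+14+3+21 = 41
DC → Q5 → S4 → C4 → T7: 3+14+20+21 = 58
DC → Q5 → C4 → T7 → S4: 3+12+21+3 = 39
DC → Q5 → C4 → S4 → T7: 3+12+20+3 = 38
DC → S4 → T7 → Q5 → C4: 11+3+15+12 = 41
DC → S4 → T7 → C4 → Q5: 11+3+21+12 = 47
… (10 more)
The minimum is 38.
One shortest path: DC → Q5 → C4 → S4 → T7.

Shortest open route: 38 miles.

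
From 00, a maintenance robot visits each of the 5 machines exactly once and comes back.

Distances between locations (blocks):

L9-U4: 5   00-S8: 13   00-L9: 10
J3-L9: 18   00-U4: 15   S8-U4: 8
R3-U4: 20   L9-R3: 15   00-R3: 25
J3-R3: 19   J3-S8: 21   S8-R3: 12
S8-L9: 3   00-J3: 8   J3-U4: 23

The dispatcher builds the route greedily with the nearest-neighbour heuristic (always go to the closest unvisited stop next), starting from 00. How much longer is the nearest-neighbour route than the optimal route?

The nearest-neighbour route is 20 blocks longer than optimal.

From 00: J3=8, L9=10, S8=13, U4=15, R3=25 → choose J3 (8).
From J3: L9=18, R3=19, S8=21, U4=23 → choose L9 (18).
From L9: S8=3, U4=5, R3=15 → choose S8 (3).
From S8: U4=8, R3=12 → choose U4 (8).
From U4: R3=20 → choose R3 (20).
NN route 00 → J3 → L9 → S8 → U4 → R3 → 00 costs 82.
Optimal: 00 → J3 → R3 → S8 → L9 → U4 → 00 costs 62 (by enumerating all 60 distinct tours).
Excess = 82 − 62 = 20.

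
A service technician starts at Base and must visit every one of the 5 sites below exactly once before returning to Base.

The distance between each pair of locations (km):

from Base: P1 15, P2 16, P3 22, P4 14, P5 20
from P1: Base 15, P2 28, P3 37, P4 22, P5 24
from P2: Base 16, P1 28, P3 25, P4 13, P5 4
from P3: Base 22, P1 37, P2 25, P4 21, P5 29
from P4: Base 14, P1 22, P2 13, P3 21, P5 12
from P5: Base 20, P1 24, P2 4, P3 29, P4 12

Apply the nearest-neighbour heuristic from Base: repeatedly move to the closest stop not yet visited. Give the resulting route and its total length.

107 km along Base → P4 → P5 → P2 → P3 → P1 → Base.

From Base: distances to unvisited — P4=14, P1=15, P2=16, P5=20, P3=22. Nearest is P4 (14).
From P4: distances to unvisited — P5=12, P2=13, P3=21, P1=22. Nearest is P5 (12).
From P5: distances to unvisited — P2=4, P1=24, P3=29. Nearest is P2 (4).
From P2: distances to unvisited — P3=25, P1=28. Nearest is P3 (25).
From P3: distances to unvisited — P1=37. Nearest is P1 (37).
Return P1→Base: 15.
Total = 14 + 12 + 4 + 25 + 37 + 15 = 107.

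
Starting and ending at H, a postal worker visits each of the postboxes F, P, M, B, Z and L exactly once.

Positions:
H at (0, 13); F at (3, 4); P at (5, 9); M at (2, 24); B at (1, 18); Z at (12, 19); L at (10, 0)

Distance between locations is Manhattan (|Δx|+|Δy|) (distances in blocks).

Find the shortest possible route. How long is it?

With 6 stops there are 6!/2 = 360 distinct round trips (a route and its reverse cost the same).
H - F - P - M - B - Z - L - H: 12+7+18+7+12+21+23 = 100
H - F - P - M - B - L - Z - H: 12+7+18+7+27+21+18 = 110
H - F - P - M - Z - B - L - H: 12+7+18+15+12+27+23 = 114
H - F - P - M - Z - L - B - H: 12+7+18+15+21+27+6 = 106
H - F - P - M - L - B - Z - H: 12+7+18+32+27+12+18 = 126
H - F - P - M - L - Z - B - H: 12+7+18+32+21+12+6 = 108
H - F - P - B - M - Z - L - H: 12+7+13+7+15+21+23 = 98
H - F - P - B - M - L - Z - H: 12+7+13+7+32+21+18 = 110
… (352 more)
H - P - F - L - Z - M - B - H: 9+7+11+21+15+7+6 = 76  ← best
The minimum is 76.
One optimal route: H → P → F → L → Z → M → B → H (or its reverse).

76 blocks — the shortest possible round trip.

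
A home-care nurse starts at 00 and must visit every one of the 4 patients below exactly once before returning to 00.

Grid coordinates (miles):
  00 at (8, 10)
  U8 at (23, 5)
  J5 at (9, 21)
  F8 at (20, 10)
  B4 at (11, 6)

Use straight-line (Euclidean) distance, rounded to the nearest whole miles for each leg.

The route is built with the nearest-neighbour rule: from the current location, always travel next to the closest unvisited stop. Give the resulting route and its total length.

At 00 the remaining stops are B4 5, J5 11, F8 12, U8 16; go to B4.
At B4 the remaining stops are F8 10, U8 12, J5 15; go to F8.
At F8 the remaining stops are U8 6, J5 16; go to U8.
At U8 the remaining stops are J5 21; go to J5.
Return J5→00: 11.
Total = 5 + 10 + 6 + 21 + 11 = 53.

Nearest-neighbour total = 53 miles; route 00 → B4 → F8 → U8 → J5 → 00.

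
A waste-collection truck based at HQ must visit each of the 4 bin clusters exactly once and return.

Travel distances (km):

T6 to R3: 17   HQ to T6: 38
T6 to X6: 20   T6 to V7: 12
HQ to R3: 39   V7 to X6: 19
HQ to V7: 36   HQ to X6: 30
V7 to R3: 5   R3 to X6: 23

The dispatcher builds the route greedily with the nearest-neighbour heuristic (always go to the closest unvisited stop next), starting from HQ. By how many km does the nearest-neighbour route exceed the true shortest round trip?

HQ: X6=30, V7=36, T6=38, R3=39 ⇒ X6
X6: V7=19, T6=20, R3=23 ⇒ V7
V7: R3=5, T6=12 ⇒ R3
R3: T6=17 ⇒ T6
NN route HQ → X6 → V7 → R3 → T6 → HQ costs 109.
Optimal: HQ → R3 → V7 → T6 → X6 → HQ costs 106 (by enumerating all 12 distinct tours).
Excess = 109 − 106 = 3.

3 km longer than the optimal tour.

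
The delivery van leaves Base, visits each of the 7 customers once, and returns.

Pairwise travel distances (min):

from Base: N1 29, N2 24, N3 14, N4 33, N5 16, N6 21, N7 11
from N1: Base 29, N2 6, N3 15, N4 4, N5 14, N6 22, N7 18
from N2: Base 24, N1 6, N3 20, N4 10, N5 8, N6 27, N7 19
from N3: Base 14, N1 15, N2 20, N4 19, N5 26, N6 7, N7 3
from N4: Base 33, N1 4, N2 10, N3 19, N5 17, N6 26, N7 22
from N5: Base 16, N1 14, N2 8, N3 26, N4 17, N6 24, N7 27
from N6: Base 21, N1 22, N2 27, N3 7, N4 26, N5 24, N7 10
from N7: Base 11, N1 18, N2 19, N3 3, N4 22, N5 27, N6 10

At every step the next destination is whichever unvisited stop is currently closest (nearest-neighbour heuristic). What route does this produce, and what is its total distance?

From Base: distances to unvisited — N7=11, N3=14, N5=16, N6=21, N2=24, N1=29, N4=33. Nearest is N7 (11).
From N7: distances to unvisited — N3=3, N6=10, N1=18, N2=19, N4=22, N5=27. Nearest is N3 (3).
From N3: distances to unvisited — N6=7, N1=15, N4=19, N2=20, N5=26. Nearest is N6 (7).
From N6: distances to unvisited — N1=22, N5=24, N4=26, N2=27. Nearest is N1 (22).
From N1: distances to unvisited — N4=4, N2=6, N5=14. Nearest is N4 (4).
From N4: distances to unvisited — N2=10, N5=17. Nearest is N2 (10).
From N2: distances to unvisited — N5=8. Nearest is N5 (8).
Return N5→Base: 16.
Total = 11 + 3 + 7 + 22 + 4 + 10 + 8 + 16 = 81.

Nearest-neighbour total = 81 min; route Base → N7 → N3 → N6 → N1 → N4 → N2 → N5 → Base.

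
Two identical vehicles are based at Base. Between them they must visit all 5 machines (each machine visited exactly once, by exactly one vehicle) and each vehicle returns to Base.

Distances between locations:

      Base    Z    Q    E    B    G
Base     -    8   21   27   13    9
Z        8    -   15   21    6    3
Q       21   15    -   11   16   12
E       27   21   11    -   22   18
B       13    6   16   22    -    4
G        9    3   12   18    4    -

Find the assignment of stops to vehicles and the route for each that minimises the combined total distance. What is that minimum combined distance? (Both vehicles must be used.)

Minimum combined distance: 83.

Try each way of splitting the stops between the two vehicles (each non-empty) and, for each split, find the best tour for each vehicle:
  {Z} + {Q, E, B, G}: 16 + 67 = 83
  {Q} + {Z, E, B, G}: 42 + 63 = 105
  {Z, Q} + {E, B, G}: 44 + 62 = 106
  {E} + {Z, Q, B, G}: 54 + 51 = 105
  {Z, E} + {Q, B, G}: 56 + 50 = 106
  {Q, E} + {Z, B, G}: 59 + 27 = 86
  … (15 splits in total)
Best: vehicle 1 Base → Z → Base = 16; vehicle 2 Base → Q → E → B → G → Base = 67; combined 83.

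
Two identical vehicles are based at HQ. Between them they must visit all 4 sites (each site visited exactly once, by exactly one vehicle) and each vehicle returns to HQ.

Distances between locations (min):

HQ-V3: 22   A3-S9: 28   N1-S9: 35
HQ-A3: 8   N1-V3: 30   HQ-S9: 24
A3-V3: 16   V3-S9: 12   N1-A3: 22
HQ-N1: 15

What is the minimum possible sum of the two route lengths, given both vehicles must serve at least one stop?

Check every non-empty split of the stops between the two vehicles; for each half take its own optimal tour:
  {N1} + {A3, V3, S9}: 30 + 60 = 90
  {A3} + {N1, V3, S9}: 16 + 81 = 97
  {N1, A3} + {V3, S9}: 45 + 58 = 103
  {V3} + {N1, A3, S9}: 44 + 86 = 130
  {N1, V3} + {A3, S9}: 67 + 60 = 127
  {A3, V3} + {N1, S9}: 46 + 74 = 120
  … (7 splits in total)
Best: vehicle 1 HQ → N1 → HQ = 30; vehicle 2 HQ → A3 → V3 → S9 → HQ = 60; combined 90.

Minimum combined distance: 90 min.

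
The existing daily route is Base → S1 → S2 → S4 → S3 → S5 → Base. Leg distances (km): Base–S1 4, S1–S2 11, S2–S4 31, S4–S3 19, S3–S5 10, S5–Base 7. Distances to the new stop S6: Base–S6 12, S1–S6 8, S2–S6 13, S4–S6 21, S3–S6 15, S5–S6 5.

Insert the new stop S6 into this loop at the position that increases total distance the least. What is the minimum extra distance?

Insertion cost between consecutive stops i–j is d(i,S6) + d(S6,j) − d(i,j):
  between Base and S1: 12 + 8 − 4 = 16
  between S1 and S2: 8 + 13 − 11 = 10
  between S2 and S4: 13 + 21 − 31 = 3
  between S4 and S3: 21 + 15 − 19 = 17
  between S3 and S5: 15 + 5 − 10 = 10
  between S5 and Base: 5 + 12 − 7 = 10
Cheapest insertion is between S2 and S4, adding 3.
New total = 82 + 3 = 85.

Adding 3 km by placing S6 on the S2–S4 leg.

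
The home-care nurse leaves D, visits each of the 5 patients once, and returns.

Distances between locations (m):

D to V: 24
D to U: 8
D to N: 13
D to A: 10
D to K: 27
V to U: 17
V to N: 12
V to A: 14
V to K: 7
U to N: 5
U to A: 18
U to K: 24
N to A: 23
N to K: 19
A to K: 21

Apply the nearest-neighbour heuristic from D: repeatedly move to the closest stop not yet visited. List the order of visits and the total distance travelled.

63 m along D → U → N → V → K → A → D.

At D the remaining stops are U 8, A 10, N 13, V 24, K 27; go to U.
At U the remaining stops are N 5, V 17, A 18, K 24; go to N.
At N the remaining stops are V 12, K 19, A 23; go to V.
At V the remaining stops are K 7, A 14; go to K.
At K the remaining stops are A 21; go to A.
Return A→D: 10.
Total = 8 + 5 + 12 + 7 + 21 + 10 = 63.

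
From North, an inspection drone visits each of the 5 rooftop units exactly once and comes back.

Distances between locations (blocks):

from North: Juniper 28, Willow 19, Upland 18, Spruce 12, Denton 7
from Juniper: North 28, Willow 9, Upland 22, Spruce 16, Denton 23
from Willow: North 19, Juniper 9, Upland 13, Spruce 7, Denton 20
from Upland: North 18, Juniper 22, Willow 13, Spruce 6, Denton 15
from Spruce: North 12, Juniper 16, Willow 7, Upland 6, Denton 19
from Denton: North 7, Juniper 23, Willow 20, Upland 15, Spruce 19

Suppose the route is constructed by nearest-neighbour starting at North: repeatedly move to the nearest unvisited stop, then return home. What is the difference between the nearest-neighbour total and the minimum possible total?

From North: Denton=7, Spruce=12, Upland=18, Willow=19, Juniper=28 → choose Denton (7).
From Denton: Upland=15, Spruce=19, Willow=20, Juniper=23 → choose Upland (15).
From Upland: Spruce=6, Willow=13, Juniper=22 → choose Spruce (6).
From Spruce: Willow=7, Juniper=16 → choose Willow (7).
From Willow: Juniper=9 → choose Juniper (9).
NN route North → Denton → Upland → Spruce → Willow → Juniper → North costs 72.
Optimal: North → Upland → Spruce → Willow → Juniper → Denton → North costs 70 (by enumerating all 60 distinct tours).
Excess = 72 − 70 = 2.

2 blocks longer than the optimal tour.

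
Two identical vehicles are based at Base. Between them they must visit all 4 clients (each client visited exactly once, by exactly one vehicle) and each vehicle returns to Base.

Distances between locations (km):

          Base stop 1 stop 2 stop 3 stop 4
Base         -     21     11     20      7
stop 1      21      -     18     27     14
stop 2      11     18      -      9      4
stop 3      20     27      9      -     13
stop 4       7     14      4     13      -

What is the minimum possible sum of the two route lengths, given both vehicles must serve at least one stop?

Try each way of splitting the stops between the two vehicles (each non-empty) and, for each split, find the best tour for each vehicle:
  {stop 1} + {stop 2, stop 3, stop 4}: 42 + 40 = 82
  {stop 2} + {stop 1, stop 3, stop 4}: 22 + 68 = 90
  {stop 1, stop 2} + {stop 3, stop 4}: 50 + 40 = 90
  {stop 3} + {stop 1, stop 2, stop 4}: 40 + 50 = 90
  {stop 1, stop 3} + {stop 2, stop 4}: 68 + 22 = 90
  {stop 2, stop 3} + {stop 1, stop 4}: 40 + 42 = 82
  … (7 splits in total)
Best: vehicle 1 Base → stop 1 → Base = 42; vehicle 2 Base → stop 2 → stop 3 → stop 4 → Base = 40; combined 82.

Minimum combined distance: 82 km.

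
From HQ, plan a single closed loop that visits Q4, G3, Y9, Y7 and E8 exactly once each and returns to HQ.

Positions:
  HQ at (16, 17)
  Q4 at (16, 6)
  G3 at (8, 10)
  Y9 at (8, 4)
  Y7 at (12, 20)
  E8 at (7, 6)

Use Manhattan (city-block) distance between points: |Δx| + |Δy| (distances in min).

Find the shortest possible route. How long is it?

HQ-Q4-G3-Y9-Y7-E8-HQ: 11+12+6+20+19+20 = 88
HQ-Q4-G3-Y9-E8-Y7-HQ: 11+12+6+3+19+7 = 58
HQ-Q4-G3-Y7-Y9-E8-HQ: 11+12+14+20+3+20 = 80
HQ-Q4-G3-Y7-E8-Y9-HQ: 11+12+14+19+3+21 = 80
HQ-Q4-G3-E8-Y9-Y7-HQ: 11+12+5+3+20+7 = 58
HQ-Q4-G3-E8-Y7-Y9-HQ: 11+12+5+19+20+21 = 88
HQ-Q4-Y9-G3-Y7-E8-HQ: 11+10+6+14+19+20 = 80
HQ-Q4-Y9-G3-E8-Y7-HQ: 11+10+6+5+19+7 = 58
HQ-Q4-Y9-Y7-G3-E8-HQ: 11+10+20+14+5+20 = 80
HQ-Q4-Y9-Y7-E8-G3-HQ: 11+10+20+19+5+15 = 80
HQ-Q4-Y9-E8-G3-Y7-HQ: 11+10+3+5+14+7 = 50
HQ-Q4-Y9-E8-Y7-G3-HQ: 11+10+3+19+14+15 = 72
HQ-Q4-Y7-G3-Y9-E8-HQ: 11+18+14+6+3+20 = 72
HQ-Q4-Y7-G3-E8-Y9-HQ: 11+18+14+5+3+21 = 72
… (46 more)
The minimum is 50.
One optimal route: HQ → Q4 → Y9 → E8 → G3 → Y7 → HQ (or its reverse).

50 min — the shortest possible round trip.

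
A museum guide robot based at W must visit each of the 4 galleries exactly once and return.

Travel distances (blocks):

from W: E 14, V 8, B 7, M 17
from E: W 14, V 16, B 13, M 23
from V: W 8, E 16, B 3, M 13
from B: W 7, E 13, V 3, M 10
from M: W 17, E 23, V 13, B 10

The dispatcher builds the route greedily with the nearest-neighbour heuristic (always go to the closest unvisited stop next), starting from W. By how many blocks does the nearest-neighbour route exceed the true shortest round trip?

W: B=7, V=8, E=14, M=17 ⇒ B
B: V=3, M=10, E=13 ⇒ V
V: M=13, E=16 ⇒ M
M: E=23 ⇒ E
NN route W → B → V → M → E → W costs 60.
Optimal: W → E → B → M → V → W costs 58 (by enumerating all 12 distinct tours).
Excess = 60 − 58 = 2.

2 blocks longer than the optimal tour.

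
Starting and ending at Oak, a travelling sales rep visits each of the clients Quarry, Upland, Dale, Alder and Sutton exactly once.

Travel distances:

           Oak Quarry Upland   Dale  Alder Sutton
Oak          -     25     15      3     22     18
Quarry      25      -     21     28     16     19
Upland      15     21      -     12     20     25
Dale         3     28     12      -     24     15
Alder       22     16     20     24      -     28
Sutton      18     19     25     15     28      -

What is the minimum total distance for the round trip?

88 — the shortest possible round trip.

Oak - Quarry - Upland - Dale - Alder - Sutton - Oak: 25+21+12+24+28+18 = 128
Oak - Quarry - Upland - Dale - Sutton - Alder - Oak: 25+21+12+15+28+22 = 123
Oak - Quarry - Upland - Alder - Dale - Sutton - Oak: 25+21+20+24+15+18 = 123
Oak - Quarry - Upland - Alder - Sutton - Dale - Oak: 25+21+20+28+15+3 = 112
Oak - Quarry - Upland - Sutton - Dale - Alder - Oak: 25+21+25+15+24+22 = 132
Oak - Quarry - Upland - Sutton - Alder - Dale - Oak: 25+21+25+28+24+3 = 126
Oak - Quarry - Dale - Upland - Alder - Sutton - Oak: 25+28+12+20+28+18 = 131
Oak - Quarry - Dale - Upland - Sutton - Alder - Oak: 25+28+12+25+28+22 = 140
Oak - Quarry - Dale - Alder - Upland - Sutton - Oak: 25+28+24+20+25+18 = 140
Oak - Quarry - Dale - Alder - Sutton - Upland - Oak: 25+28+24+28+25+15 = 145
Oak - Quarry - Dale - Sutton - Upland - Alder - Oak: 25+28+15+25+20+22 = 135
Oak - Quarry - Dale - Sutton - Alder - Upland - Oak: 25+28+15+28+20+15 = 131
Oak - Quarry - Alder - Upland - Dale - Sutton - Oak: 25+16+20+12+15+18 = 106
Oak - Quarry - Alder - Upland - Sutton - Dale - Oak: 25+16+20+25+15+3 = 104
… (46 more)
Oak - Upland - Alder - Quarry - Sutton - Dale - Oak: 15+20+16+19+15+3 = 88  ← best
The minimum is 88.
One optimal route: Oak → Upland → Alder → Quarry → Sutton → Dale → Oak (or its reverse).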